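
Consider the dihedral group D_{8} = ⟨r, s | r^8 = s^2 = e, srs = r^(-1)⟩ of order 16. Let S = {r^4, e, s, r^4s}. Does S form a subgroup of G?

Yes

|S| = 4 divides |G| = 16, consistent with Lagrange.
S contains the identity, every element's inverse is in S, and S is closed under ·: it is a subgroup.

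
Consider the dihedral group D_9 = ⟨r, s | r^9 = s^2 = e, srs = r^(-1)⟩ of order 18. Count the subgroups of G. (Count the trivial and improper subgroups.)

|G| = 18, so by Lagrange every subgroup order divides 18. Divisors: 1, 2, 3, 6, 9, 18.
Subgroups by order — order 1: 1; order 2: 9; order 3: 1; order 6: 3; order 9: 1; order 18: 1.
Total: 1 + 9 + 1 + 3 + 1 + 1 = 16.

16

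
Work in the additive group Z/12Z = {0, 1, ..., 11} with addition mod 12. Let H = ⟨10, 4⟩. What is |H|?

6

|⟨10⟩| = 6 and |⟨4⟩| = 3, so |H| is a multiple of lcm(6, 3) = 6 and divides |G| = 12.
Closing under the operation: H = {0, 2, 4, 6, 8, 10}, so |H| = 6.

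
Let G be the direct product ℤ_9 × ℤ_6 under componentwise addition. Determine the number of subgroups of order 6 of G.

4

|G| = 54 and 6 | 54, so subgroups of order 6 are possible by Lagrange.
The subgroups of order 6 are: {(0,0), (0,1), (0,2), (0,3), (0,4), (0,5)}; {(0,0), (0,3), (3,0), (3,3), (6,0), (6,3)}; {(0,0), (0,3), (3,1), (3,4), (6,2), (6,5)}; {(0,0), (0,3), (3,2), (3,5), (6,1), (6,4)}.
So G has 4 subgroups of order 6.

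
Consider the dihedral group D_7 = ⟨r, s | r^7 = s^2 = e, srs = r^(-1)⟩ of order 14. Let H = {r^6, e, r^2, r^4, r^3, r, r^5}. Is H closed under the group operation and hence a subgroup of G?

Yes

|H| = 7 divides |G| = 14, consistent with Lagrange.
H contains the identity, every element's inverse is in H, and H is closed under ·: it is a subgroup.
In fact H = ⟨r^4⟩.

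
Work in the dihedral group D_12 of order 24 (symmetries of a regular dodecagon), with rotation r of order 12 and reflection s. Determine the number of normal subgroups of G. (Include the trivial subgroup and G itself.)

G has 34 subgroups. Checking conjugation-invariance by order — order 1: 1/1 normal; order 2: 1/13 normal; order 3: 1/1 normal; order 4: 1/7 normal; order 6: 1/5 normal; order 8: 0/3 normal; order 12: 3/3 normal; order 24: 1/1 normal.
Total normal subgroups: 9.

9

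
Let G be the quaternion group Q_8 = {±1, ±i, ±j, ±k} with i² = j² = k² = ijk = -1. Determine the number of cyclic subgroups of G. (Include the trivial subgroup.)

A cyclic subgroup of order d is generated by each of its φ(d) elements of order d, so the cyclic subgroups of order d number (#elements of order d)/φ(d).
Cyclic subgroups by order — order 1: 1; order 2: 1; order 4: 3.
Total: 5.

5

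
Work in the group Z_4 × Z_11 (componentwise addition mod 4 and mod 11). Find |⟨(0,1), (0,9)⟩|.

|⟨(0,1)⟩| = 11 and |⟨(0,9)⟩| = 11, so |H| is a multiple of lcm(11, 11) = 11 and divides |G| = 44.
Closing under the operation: H = {(0,0), (0,1), (0,2), (0,3), (0,4), (0,5), (0,6), (0,7), (0,8), (0,9), (0,10)}, so |H| = 11.

11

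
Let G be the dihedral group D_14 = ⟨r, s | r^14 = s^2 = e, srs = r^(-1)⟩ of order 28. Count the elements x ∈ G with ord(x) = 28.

0

No element of G has order 28 (even though 28 | 28).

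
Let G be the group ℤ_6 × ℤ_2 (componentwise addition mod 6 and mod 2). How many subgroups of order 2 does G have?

|G| = 12 and 2 | 12, so subgroups of order 2 are possible by Lagrange.
The subgroups of order 2 are: {(0,0), (0,1)}; {(0,0), (3,0)}; {(0,0), (3,1)}.
So G has 3 subgroups of order 2.

3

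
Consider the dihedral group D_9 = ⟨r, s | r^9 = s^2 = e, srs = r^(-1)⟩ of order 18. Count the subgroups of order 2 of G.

9

|G| = 18 and 2 | 18, so subgroups of order 2 are possible by Lagrange.
The subgroups of order 2 are: {e, r^2s}; {e, r^3s}; {e, r^4s}; {e, r^5s}; … (9 in all).
So G has 9 subgroups of order 2.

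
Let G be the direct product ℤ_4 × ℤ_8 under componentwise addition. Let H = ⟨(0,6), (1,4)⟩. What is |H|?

|⟨(0,6)⟩| = 4 and |⟨(1,4)⟩| = 4, so |H| is a multiple of lcm(4, 4) = 4 and divides |G| = 32.
Closing under the operation: H = {(0,0), (0,2), (0,4), (0,6), (1,0), (1,2), (1,4), (1,6), (2,0), (2,2), (2,4), (2,6), (3,0), (3,2), (3,4), (3,6)}, so |H| = 16.

16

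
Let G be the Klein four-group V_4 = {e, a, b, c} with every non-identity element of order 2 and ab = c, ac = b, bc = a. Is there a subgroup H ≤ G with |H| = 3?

No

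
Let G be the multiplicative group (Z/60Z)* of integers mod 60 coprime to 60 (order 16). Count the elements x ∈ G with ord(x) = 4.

8

The elements of order 4 are: 7, 13, 17, 23, 37, 43, 47, 53.
That's 8.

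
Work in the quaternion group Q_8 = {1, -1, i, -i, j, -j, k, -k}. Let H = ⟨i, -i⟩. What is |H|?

|⟨i⟩| = 4 and |⟨-i⟩| = 4, so |H| is a multiple of lcm(4, 4) = 4 and divides |G| = 8.
Closing under the operation: H = {1, -1, i, -i}, so |H| = 4.

4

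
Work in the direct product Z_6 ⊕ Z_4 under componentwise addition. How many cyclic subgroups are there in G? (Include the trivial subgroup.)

Each element a generates a cyclic subgroup ⟨a⟩; distinct elements may generate the same one (a cyclic group of order d has φ(d) generators).
Cyclic subgroups by order — order 1: 1; order 2: 3; order 3: 1; order 4: 2; order 6: 3; order 12: 2.
Total: 12.

12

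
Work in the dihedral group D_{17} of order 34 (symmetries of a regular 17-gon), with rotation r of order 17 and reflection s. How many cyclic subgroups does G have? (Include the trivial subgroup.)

19

A cyclic subgroup of order d is generated by each of its φ(d) elements of order d, so the cyclic subgroups of order d number (#elements of order d)/φ(d).
Cyclic subgroups by order — order 1: 1; order 2: 17; order 17: 1.
Total: 19.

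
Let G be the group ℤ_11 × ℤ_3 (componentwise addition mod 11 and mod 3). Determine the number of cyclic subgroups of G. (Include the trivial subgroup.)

Group the elements of G by the cyclic subgroup they generate; each cyclic subgroup of order d accounts for φ(d) elements.
Cyclic subgroups by order — order 1: 1; order 3: 1; order 11: 1; order 33: 1.
Total: 4.

4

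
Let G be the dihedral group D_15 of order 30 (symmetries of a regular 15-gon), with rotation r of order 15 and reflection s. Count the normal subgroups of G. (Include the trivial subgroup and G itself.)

5

G has 28 subgroups. Checking conjugation-invariance by order — order 1: 1/1 normal; order 2: 0/15 normal; order 3: 1/1 normal; order 5: 1/1 normal; order 6: 0/5 normal; order 10: 0/3 normal; order 15: 1/1 normal; order 30: 1/1 normal.
Total normal subgroups: 5.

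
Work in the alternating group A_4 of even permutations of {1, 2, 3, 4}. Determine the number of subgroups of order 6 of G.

|G| = 12 and 6 | 12, so subgroups of order 6 are possible by Lagrange.
Checking all subgroups of G, none has order 6.
So G has 0 subgroups of order 6.

0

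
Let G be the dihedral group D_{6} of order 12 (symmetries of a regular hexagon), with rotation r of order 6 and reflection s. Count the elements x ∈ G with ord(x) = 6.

The elements of order 6 are: r, r^5.
That's 2.

2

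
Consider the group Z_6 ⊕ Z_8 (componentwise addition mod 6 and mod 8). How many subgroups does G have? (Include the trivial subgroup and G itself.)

22

|G| = 48, so by Lagrange every subgroup order divides 48. Divisors: 1, 2, 3, 4, 6, 8, 12, 16, 24, 48.
Subgroups by order — order 1: 1; order 2: 3; order 3: 1; order 4: 3; order 6: 3; order 8: 3; order 12: 3; order 16: 1; order 24: 3; order 48: 1.
Total: 1 + 3 + 1 + 3 + 3 + 3 + 3 + 1 + 3 + 1 = 22.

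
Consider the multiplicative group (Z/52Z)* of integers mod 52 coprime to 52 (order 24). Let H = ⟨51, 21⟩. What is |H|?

|⟨51⟩| = 2 and |⟨21⟩| = 4, so |H| is a multiple of lcm(2, 4) = 4 and divides |G| = 24.
Closing under the operation: H = {1, 5, 21, 25, 27, 31, 47, 51}, so |H| = 8.

8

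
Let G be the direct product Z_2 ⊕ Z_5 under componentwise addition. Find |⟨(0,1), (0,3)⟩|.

5

|⟨(0,1)⟩| = 5 and |⟨(0,3)⟩| = 5, so |H| is a multiple of lcm(5, 5) = 5 and divides |G| = 10.
Closing under the operation: H = {(0,0), (0,1), (0,2), (0,3), (0,4)}, so |H| = 5.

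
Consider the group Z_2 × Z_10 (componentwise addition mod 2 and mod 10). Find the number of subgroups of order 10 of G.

|G| = 20 and 10 | 20, so subgroups of order 10 are possible by Lagrange.
The subgroups of order 10 are: {(0,0), (0,1), (0,2), (0,3), (0,4), (0,5), (0,6), (0,7), (0,8), (0,9)}; {(0,0), (0,2), (0,4), (0,6), (0,8), (1,0), (1,2), (1,4), (1,6), (1,8)}; {(0,0), (0,2), (0,4), (0,6), (0,8), (1,1), (1,3), (1,5), (1,7), (1,9)}.
So G has 3 subgroups of order 10.

3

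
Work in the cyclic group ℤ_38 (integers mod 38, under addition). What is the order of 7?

38

In ℤ_38, the order of an element a is n/gcd(a, n).
gcd(7, 38) = 1, so |⟨7⟩| = 38/1 = 38.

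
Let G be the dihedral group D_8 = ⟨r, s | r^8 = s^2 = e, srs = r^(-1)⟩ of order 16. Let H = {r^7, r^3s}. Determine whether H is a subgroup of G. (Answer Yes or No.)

The identity e ∉ H, so H is not a subgroup.

No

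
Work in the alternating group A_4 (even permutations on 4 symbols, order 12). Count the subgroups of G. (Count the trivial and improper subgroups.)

|G| = 12, so by Lagrange every subgroup order divides 12. Divisors: 1, 2, 3, 4, 6, 12.
Subgroups by order — order 1: 1; order 2: 3; order 3: 4; order 4: 1; order 6: 0; order 12: 1.
Total: 1 + 3 + 4 + 1 + 0 + 1 = 10.

10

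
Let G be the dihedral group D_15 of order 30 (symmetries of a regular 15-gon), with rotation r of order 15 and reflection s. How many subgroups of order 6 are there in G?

|G| = 30 and 6 | 30, so subgroups of order 6 are possible by Lagrange.
The subgroups of order 6 are: {e, r^5, r^10, s, r^5s, r^10s}; {e, r^5, r^10, rs, r^6s, r^11s}; {e, r^5, r^10, r^2s, r^7s, r^12s}; {e, r^5, r^10, r^3s, r^8s, r^13s}; … (5 in all).
So G has 5 subgroups of order 6.

5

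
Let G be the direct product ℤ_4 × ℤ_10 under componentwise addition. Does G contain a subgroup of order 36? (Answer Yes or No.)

36 does not divide |G| = 40, so by Lagrange no subgroup of order 36 exists.

No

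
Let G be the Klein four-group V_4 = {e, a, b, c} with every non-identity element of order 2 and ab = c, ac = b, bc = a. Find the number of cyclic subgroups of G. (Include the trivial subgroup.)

A cyclic subgroup of order d is generated by each of its φ(d) elements of order d, so the cyclic subgroups of order d number (#elements of order d)/φ(d).
Cyclic subgroups by order — order 1: 1; order 2: 3.
Total: 4.

4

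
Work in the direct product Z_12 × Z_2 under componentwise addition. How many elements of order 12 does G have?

8

An element (a,b) has order lcm(ord(a), ord(b)); count pairs with lcm equal to 12.
Enumerating gives 8 such elements.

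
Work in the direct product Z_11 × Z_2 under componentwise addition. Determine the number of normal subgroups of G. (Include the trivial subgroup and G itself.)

G is abelian, so every subgroup is normal.
G has 4 subgroups in total, hence 4 normal subgroups.

4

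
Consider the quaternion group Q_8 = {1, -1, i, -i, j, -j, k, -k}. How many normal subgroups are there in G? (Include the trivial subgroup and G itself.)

G has 6 subgroups. Checking conjugation-invariance by order — order 1: 1/1 normal; order 2: 1/1 normal; order 4: 3/3 normal; order 8: 1/1 normal.
Total normal subgroups: 6.

6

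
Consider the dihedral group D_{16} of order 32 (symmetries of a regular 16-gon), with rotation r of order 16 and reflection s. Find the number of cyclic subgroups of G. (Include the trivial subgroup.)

Each element a generates a cyclic subgroup ⟨a⟩; distinct elements may generate the same one (a cyclic group of order d has φ(d) generators).
Cyclic subgroups by order — order 1: 1; order 2: 17; order 4: 1; order 8: 1; order 16: 1.
Total: 21.

21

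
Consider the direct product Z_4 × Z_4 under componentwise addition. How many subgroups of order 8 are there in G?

3

|G| = 16 and 8 | 16, so subgroups of order 8 are possible by Lagrange.
The subgroups of order 8 are: {(0,0), (0,1), (0,2), (0,3), (2,0), (2,1), (2,2), (2,3)}; {(0,0), (0,2), (1,0), (1,2), (2,0), (2,2), (3,0), (3,2)}; {(0,0), (0,2), (1,1), (1,3), (2,0), (2,2), (3,1), (3,3)}.
So G has 3 subgroups of order 8.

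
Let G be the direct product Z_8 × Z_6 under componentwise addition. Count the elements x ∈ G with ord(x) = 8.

8

An element (a,b) has order lcm(ord(a), ord(b)); count pairs with lcm equal to 8.
Enumerating gives 8 such elements.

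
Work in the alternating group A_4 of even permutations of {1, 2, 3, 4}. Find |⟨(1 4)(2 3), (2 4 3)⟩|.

|⟨(1 4)(2 3)⟩| = 2 and |⟨(2 4 3)⟩| = 3, so |H| is a multiple of lcm(2, 3) = 6 and divides |G| = 12.
Closing {(1 4)(2 3), (2 4 3)} under the group operation gives all of G, so |H| = 12.

12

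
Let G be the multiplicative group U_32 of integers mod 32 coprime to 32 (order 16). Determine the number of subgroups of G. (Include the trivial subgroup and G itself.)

|G| = 16, so by Lagrange every subgroup order divides 16. Divisors: 1, 2, 4, 8, 16.
Subgroups by order — order 1: 1; order 2: 3; order 4: 3; order 8: 3; order 16: 1.
Total: 1 + 3 + 3 + 3 + 1 = 11.

11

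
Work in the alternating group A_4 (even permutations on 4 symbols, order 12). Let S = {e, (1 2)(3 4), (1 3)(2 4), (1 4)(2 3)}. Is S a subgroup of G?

|S| = 4 divides |G| = 12, consistent with Lagrange.
S contains the identity, every element's inverse is in S, and S is closed under ∘: it is a subgroup.

Yes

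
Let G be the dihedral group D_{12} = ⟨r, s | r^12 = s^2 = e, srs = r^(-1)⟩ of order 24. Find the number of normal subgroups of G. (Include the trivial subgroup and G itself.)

9

G has 34 subgroups. Checking conjugation-invariance by order — order 1: 1/1 normal; order 2: 1/13 normal; order 3: 1/1 normal; order 4: 1/7 normal; order 6: 1/5 normal; order 8: 0/3 normal; order 12: 3/3 normal; order 24: 1/1 normal.
Total normal subgroups: 9.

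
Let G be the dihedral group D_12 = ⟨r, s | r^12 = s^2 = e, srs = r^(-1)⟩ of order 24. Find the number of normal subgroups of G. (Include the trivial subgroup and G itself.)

G has 34 subgroups. Checking conjugation-invariance by order — order 1: 1/1 normal; order 2: 1/13 normal; order 3: 1/1 normal; order 4: 1/7 normal; order 6: 1/5 normal; order 8: 0/3 normal; order 12: 3/3 normal; order 24: 1/1 normal.
Total normal subgroups: 9.

9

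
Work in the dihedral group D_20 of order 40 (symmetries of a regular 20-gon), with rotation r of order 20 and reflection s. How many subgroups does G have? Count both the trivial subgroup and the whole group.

|G| = 40, so by Lagrange every subgroup order divides 40. Divisors: 1, 2, 4, 5, 8, 10, 20, 40.
Subgroups by order — order 1: 1; order 2: 21; order 4: 11; order 5: 1; order 8: 5; order 10: 5; order 20: 3; order 40: 1.
Total: 1 + 21 + 11 + 1 + 5 + 5 + 3 + 1 = 48.

48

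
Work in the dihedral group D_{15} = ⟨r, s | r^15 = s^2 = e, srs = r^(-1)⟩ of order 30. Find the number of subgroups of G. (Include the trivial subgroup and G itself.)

|G| = 30, so by Lagrange every subgroup order divides 30. Divisors: 1, 2, 3, 5, 6, 10, 15, 30.
Subgroups by order — order 1: 1; order 2: 15; order 3: 1; order 5: 1; order 6: 5; order 10: 3; order 15: 1; order 30: 1.
Total: 1 + 15 + 1 + 1 + 5 + 3 + 1 + 1 = 28.

28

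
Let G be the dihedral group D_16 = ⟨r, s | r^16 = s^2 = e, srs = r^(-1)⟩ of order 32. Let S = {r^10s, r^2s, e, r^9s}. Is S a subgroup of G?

Closure fails: r^2s · r^10s = r^8 ∉ S. So S is not a subgroup.

No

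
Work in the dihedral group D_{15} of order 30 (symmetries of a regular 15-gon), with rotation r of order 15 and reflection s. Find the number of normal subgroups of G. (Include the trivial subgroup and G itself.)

G has 28 subgroups. Checking conjugation-invariance by order — order 1: 1/1 normal; order 2: 0/15 normal; order 3: 1/1 normal; order 5: 1/1 normal; order 6: 0/5 normal; order 10: 0/3 normal; order 15: 1/1 normal; order 30: 1/1 normal.
Total normal subgroups: 5.

5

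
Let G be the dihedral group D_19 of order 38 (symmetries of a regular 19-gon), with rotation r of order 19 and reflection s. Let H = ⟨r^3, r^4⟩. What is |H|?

19

|⟨r^3⟩| = 19 and |⟨r^4⟩| = 19, so |H| is a multiple of lcm(19, 19) = 19 and divides |G| = 38.
Closing under the operation: H = {e, r, r^2, r^3, r^4, r^5, r^6, r^7, r^8, r^9, r^10, r^11, r^12, r^13, r^14, r^15, r^16, r^17, r^18}, so |H| = 19.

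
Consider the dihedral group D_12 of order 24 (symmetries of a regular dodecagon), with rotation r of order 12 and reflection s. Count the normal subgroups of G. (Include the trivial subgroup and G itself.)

9

G has 34 subgroups. Checking conjugation-invariance by order — order 1: 1/1 normal; order 2: 1/13 normal; order 3: 1/1 normal; order 4: 1/7 normal; order 6: 1/5 normal; order 8: 0/3 normal; order 12: 3/3 normal; order 24: 1/1 normal.
Total normal subgroups: 9.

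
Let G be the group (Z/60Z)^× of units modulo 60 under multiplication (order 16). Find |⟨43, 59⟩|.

|⟨43⟩| = 4 and |⟨59⟩| = 2, so |H| is a multiple of lcm(4, 2) = 4 and divides |G| = 16.
Closing under the operation: H = {1, 7, 11, 17, 43, 49, 53, 59}, so |H| = 8.

8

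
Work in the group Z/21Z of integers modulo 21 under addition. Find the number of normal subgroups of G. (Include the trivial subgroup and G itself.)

G is abelian, so every subgroup is normal.
G has 4 subgroups in total, hence 4 normal subgroups.

4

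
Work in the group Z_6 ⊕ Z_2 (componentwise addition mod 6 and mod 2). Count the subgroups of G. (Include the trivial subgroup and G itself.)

|G| = 12, so by Lagrange every subgroup order divides 12. Divisors: 1, 2, 3, 4, 6, 12.
Subgroups by order — order 1: 1; order 2: 3; order 3: 1; order 4: 1; order 6: 3; order 12: 1.
Total: 1 + 3 + 1 + 1 + 3 + 1 = 10.

10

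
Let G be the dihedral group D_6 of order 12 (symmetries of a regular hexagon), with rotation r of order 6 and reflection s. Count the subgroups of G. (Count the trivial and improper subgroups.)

16

|G| = 12, so by Lagrange every subgroup order divides 12. Divisors: 1, 2, 3, 4, 6, 12.
Subgroups by order — order 1: 1; order 2: 7; order 3: 1; order 4: 3; order 6: 3; order 12: 1.
Total: 1 + 7 + 1 + 3 + 3 + 1 = 16.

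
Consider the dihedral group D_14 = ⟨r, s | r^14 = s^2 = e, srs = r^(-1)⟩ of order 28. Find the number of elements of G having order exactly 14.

6

The elements of order 14 are: r, r^3, r^5, r^9, r^11, r^13.
That's 6.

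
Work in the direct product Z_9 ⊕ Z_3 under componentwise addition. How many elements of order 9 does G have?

18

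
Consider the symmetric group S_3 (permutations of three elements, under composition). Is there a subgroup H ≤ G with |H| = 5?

No

5 does not divide |G| = 6, so by Lagrange no subgroup of order 5 exists.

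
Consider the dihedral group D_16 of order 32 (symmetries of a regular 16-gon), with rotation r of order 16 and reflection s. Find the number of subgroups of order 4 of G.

|G| = 32 and 4 | 32, so subgroups of order 4 are possible by Lagrange.
The subgroups of order 4 are: {e, r^8, r^2s, r^10s}; {e, r^8, r^3s, r^11s}; {e, r^4, r^8, r^12}; {e, r^8, r^4s, r^12s}; … (9 in all).
So G has 9 subgroups of order 4.

9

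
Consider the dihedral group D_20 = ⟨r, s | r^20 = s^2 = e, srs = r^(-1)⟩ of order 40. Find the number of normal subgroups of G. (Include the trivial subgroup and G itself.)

G has 48 subgroups. Checking conjugation-invariance by order — order 1: 1/1 normal; order 2: 1/21 normal; order 4: 1/11 normal; order 5: 1/1 normal; order 8: 0/5 normal; order 10: 1/5 normal; order 20: 3/3 normal; order 40: 1/1 normal.
Total normal subgroups: 9.

9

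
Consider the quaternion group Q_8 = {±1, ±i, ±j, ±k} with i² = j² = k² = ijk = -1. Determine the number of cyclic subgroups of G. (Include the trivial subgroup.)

Each element a generates a cyclic subgroup ⟨a⟩; distinct elements may generate the same one (a cyclic group of order d has φ(d) generators).
Cyclic subgroups by order — order 1: 1; order 2: 1; order 4: 3.
Total: 5.

5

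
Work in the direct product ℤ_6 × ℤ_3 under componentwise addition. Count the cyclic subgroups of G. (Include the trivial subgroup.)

10

A cyclic subgroup of order d is generated by each of its φ(d) elements of order d, so the cyclic subgroups of order d number (#elements of order d)/φ(d).
Cyclic subgroups by order — order 1: 1; order 2: 1; order 3: 4; order 6: 4.
Total: 10.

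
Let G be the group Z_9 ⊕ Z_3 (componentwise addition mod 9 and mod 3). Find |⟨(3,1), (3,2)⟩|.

|⟨(3,1)⟩| = 3 and |⟨(3,2)⟩| = 3, so |H| is a multiple of lcm(3, 3) = 3 and divides |G| = 27.
Closing under the operation: H = {(0,0), (0,1), (0,2), (3,0), (3,1), (3,2), (6,0), (6,1), (6,2)}, so |H| = 9.

9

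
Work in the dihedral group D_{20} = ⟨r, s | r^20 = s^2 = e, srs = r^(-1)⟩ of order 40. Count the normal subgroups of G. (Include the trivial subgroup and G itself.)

9

G has 48 subgroups. Checking conjugation-invariance by order — order 1: 1/1 normal; order 2: 1/21 normal; order 4: 1/11 normal; order 5: 1/1 normal; order 8: 0/5 normal; order 10: 1/5 normal; order 20: 3/3 normal; order 40: 1/1 normal.
Total normal subgroups: 9.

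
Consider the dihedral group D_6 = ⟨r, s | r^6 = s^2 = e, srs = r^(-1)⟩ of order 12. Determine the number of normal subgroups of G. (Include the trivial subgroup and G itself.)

G has 16 subgroups. Checking conjugation-invariance by order — order 1: 1/1 normal; order 2: 1/7 normal; order 3: 1/1 normal; order 4: 0/3 normal; order 6: 3/3 normal; order 12: 1/1 normal.
Total normal subgroups: 7.

7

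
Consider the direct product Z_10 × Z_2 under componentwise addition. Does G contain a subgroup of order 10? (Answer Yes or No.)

10 | 20. A subgroup of order 10 is {(0,0), (0,1), (2,0), (2,1), (4,0), (4,1), (6,0), (6,1), (8,0), (8,1)}.

Yes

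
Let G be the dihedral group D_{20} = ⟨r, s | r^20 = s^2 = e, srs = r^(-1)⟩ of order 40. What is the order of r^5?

4

Computing powers of r^5: the smallest k with (r^5)^k = e is k = 4.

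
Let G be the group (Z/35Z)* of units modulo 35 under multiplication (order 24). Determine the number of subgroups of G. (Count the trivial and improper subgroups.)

|G| = 24, so by Lagrange every subgroup order divides 24. Divisors: 1, 2, 3, 4, 6, 8, 12, 24.
Subgroups by order — order 1: 1; order 2: 3; order 3: 1; order 4: 3; order 6: 3; order 8: 1; order 12: 3; order 24: 1.
Total: 1 + 3 + 1 + 3 + 3 + 1 + 3 + 1 = 16.

16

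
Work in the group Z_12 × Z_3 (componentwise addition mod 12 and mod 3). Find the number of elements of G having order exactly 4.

2

An element (a,b) has order lcm(ord(a), ord(b)); count pairs with lcm equal to 4.
Enumerating gives 2 such elements.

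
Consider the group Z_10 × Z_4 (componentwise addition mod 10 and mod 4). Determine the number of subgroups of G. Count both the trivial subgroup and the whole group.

16

|G| = 40, so by Lagrange every subgroup order divides 40. Divisors: 1, 2, 4, 5, 8, 10, 20, 40.
Subgroups by order — order 1: 1; order 2: 3; order 4: 3; order 5: 1; order 8: 1; order 10: 3; order 20: 3; order 40: 1.
Total: 1 + 3 + 3 + 1 + 1 + 3 + 3 + 1 = 16.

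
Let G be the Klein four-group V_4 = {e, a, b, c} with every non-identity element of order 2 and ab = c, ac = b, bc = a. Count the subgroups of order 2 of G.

|G| = 4 and 2 | 4, so subgroups of order 2 are possible by Lagrange.
The subgroups of order 2 are: {e, a}; {e, b}; {e, c}.
So G has 3 subgroups of order 2.

3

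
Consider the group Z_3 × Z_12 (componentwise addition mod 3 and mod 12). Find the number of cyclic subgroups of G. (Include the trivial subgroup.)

Group the elements of G by the cyclic subgroup they generate; each cyclic subgroup of order d accounts for φ(d) elements.
Cyclic subgroups by order — order 1: 1; order 2: 1; order 3: 4; order 4: 1; order 6: 4; order 12: 4.
Total: 15.

15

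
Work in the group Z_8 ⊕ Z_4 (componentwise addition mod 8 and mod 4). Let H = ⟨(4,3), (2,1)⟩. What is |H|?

16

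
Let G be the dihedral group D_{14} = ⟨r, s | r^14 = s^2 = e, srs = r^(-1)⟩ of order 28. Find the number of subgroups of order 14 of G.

3

|G| = 28 and 14 | 28, so subgroups of order 14 are possible by Lagrange.
The subgroups of order 14 are: {e, r, r^2, r^3, r^4, r^5, r^6, r^7, r^8, r^9, r^10, r^11, r^12, r^13}; {e, r^2, r^4, r^6, r^8, r^10, r^12, s, r^2s, r^4s, r^6s, r^8s, r^10s, r^12s}; {e, r^2, r^4, r^6, r^8, r^10, r^12, rs, r^3s, r^5s, r^7s, r^9s, r^11s, r^13s}.
So G has 3 subgroups of order 14.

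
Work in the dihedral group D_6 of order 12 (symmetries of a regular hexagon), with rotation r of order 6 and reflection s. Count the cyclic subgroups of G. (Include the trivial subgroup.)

Group the elements of G by the cyclic subgroup they generate; each cyclic subgroup of order d accounts for φ(d) elements.
Cyclic subgroups by order — order 1: 1; order 2: 7; order 3: 1; order 6: 1.
Total: 10.

10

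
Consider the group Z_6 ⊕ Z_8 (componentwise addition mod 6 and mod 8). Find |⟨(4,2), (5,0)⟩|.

|⟨(4,2)⟩| = 12 and |⟨(5,0)⟩| = 6, so |H| is a multiple of lcm(12, 6) = 12 and divides |G| = 48.
Closing under the operation: H = {(0,0), (0,2), (0,4), (0,6), (1,0), (1,2), (1,4), (1,6), (2,0), (2,2), (2,4), (2,6), (3,0), (3,2), (3,4), (3,6), (4,0), (4,2), (4,4), (4,6), (5,0), (5,2), (5,4), (5,6)}, so |H| = 24.

24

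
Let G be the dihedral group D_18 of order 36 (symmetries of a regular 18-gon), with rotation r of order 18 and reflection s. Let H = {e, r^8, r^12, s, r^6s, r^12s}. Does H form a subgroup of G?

No

r^12 ∈ H but its inverse r^6 ∉ H, so H is not a subgroup.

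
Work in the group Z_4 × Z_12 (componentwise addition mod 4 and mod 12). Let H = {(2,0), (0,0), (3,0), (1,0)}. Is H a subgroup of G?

Yes

|H| = 4 divides |G| = 48, consistent with Lagrange.
H contains the identity, every element's inverse is in H, and H is closed under +: it is a subgroup.
In fact H = ⟨(1,0)⟩.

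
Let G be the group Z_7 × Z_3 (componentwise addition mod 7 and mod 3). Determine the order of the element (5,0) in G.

The order of (5,0) in Z_7 × Z_3 is lcm(ord(5) in Z_7, ord(0) in Z_3).
ord(5) = 7 and ord(0) = 1, so |⟨(5,0)⟩| = lcm(7, 1) = 7.

7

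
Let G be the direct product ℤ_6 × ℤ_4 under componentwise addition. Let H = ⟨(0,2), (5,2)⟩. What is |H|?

|⟨(0,2)⟩| = 2 and |⟨(5,2)⟩| = 6, so |H| is a multiple of lcm(2, 6) = 6 and divides |G| = 24.
Closing under the operation: H = {(0,0), (0,2), (1,0), (1,2), (2,0), (2,2), (3,0), (3,2), (4,0), (4,2), (5,0), (5,2)}, so |H| = 12.

12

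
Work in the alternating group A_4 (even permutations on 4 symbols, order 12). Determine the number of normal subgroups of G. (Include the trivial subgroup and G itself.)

G has 10 subgroups. Checking conjugation-invariance by order — order 1: 1/1 normal; order 2: 0/3 normal; order 3: 0/4 normal; order 4: 1/1 normal; order 12: 1/1 normal.
Total normal subgroups: 3.

3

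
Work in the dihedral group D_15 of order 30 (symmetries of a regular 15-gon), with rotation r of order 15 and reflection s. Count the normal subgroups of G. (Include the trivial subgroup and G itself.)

G has 28 subgroups. Checking conjugation-invariance by order — order 1: 1/1 normal; order 2: 0/15 normal; order 3: 1/1 normal; order 5: 1/1 normal; order 6: 0/5 normal; order 10: 0/3 normal; order 15: 1/1 normal; order 30: 1/1 normal.
Total normal subgroups: 5.

5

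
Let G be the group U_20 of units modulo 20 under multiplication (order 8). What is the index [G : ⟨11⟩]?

|⟨11⟩| = 2 and |G| = 8.
By Lagrange, [G : H] = |G|/|H| = 8/2 = 4.

4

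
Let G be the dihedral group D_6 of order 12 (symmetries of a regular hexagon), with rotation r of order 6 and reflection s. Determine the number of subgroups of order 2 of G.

|G| = 12 and 2 | 12, so subgroups of order 2 are possible by Lagrange.
The subgroups of order 2 are: {e, r^2s}; {e, r^3}; {e, r^3s}; {e, r^4s}; … (7 in all).
So G has 7 subgroups of order 2.

7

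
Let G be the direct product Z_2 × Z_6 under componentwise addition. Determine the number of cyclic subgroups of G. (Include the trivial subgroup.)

8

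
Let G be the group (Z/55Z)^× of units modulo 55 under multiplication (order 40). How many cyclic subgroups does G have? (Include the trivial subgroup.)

Each element a generates a cyclic subgroup ⟨a⟩; distinct elements may generate the same one (a cyclic group of order d has φ(d) generators).
Cyclic subgroups by order — order 1: 1; order 2: 3; order 4: 2; order 5: 1; order 10: 3; order 20: 2.
Total: 12.

12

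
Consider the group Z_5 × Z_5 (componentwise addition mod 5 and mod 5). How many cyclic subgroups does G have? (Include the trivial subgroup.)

7

Each element a generates a cyclic subgroup ⟨a⟩; distinct elements may generate the same one (a cyclic group of order d has φ(d) generators).
Cyclic subgroups by order — order 1: 1; order 5: 6.
Total: 7.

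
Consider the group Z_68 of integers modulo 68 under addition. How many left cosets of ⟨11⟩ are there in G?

1

|⟨11⟩| = 68 and |G| = 68.
By Lagrange, [G : H] = |G|/|H| = 68/68 = 1.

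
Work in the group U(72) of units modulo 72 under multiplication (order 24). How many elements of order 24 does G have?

No element of G has order 24 (even though 24 | 24).

0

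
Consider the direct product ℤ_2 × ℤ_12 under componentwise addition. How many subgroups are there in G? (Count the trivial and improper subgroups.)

|G| = 24, so by Lagrange every subgroup order divides 24. Divisors: 1, 2, 3, 4, 6, 8, 12, 24.
Subgroups by order — order 1: 1; order 2: 3; order 3: 1; order 4: 3; order 6: 3; order 8: 1; order 12: 3; order 24: 1.
Total: 1 + 3 + 1 + 3 + 3 + 1 + 3 + 1 = 16.

16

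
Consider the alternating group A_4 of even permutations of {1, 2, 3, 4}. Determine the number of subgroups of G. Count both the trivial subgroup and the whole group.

10

|G| = 12, so by Lagrange every subgroup order divides 12. Divisors: 1, 2, 3, 4, 6, 12.
Subgroups by order — order 1: 1; order 2: 3; order 3: 4; order 4: 1; order 6: 0; order 12: 1.
Total: 1 + 3 + 4 + 1 + 0 + 1 = 10.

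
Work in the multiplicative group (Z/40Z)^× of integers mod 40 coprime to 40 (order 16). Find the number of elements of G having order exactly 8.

0

No element of G has order 8 (even though 8 | 16).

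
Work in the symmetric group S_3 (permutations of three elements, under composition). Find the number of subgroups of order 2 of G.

3

|G| = 6 and 2 | 6, so subgroups of order 2 are possible by Lagrange.
The subgroups of order 2 are: {e, (1 2)}; {e, (1 3)}; {e, (2 3)}.
So G has 3 subgroups of order 2.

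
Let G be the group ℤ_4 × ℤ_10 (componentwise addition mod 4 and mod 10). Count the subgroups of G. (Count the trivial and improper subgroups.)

16

|G| = 40, so by Lagrange every subgroup order divides 40. Divisors: 1, 2, 4, 5, 8, 10, 20, 40.
Subgroups by order — order 1: 1; order 2: 3; order 4: 3; order 5: 1; order 8: 1; order 10: 3; order 20: 3; order 40: 1.
Total: 1 + 3 + 3 + 1 + 1 + 3 + 3 + 1 = 16.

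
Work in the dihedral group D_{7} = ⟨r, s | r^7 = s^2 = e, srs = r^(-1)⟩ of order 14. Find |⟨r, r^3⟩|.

|⟨r⟩| = 7 and |⟨r^3⟩| = 7, so |H| is a multiple of lcm(7, 7) = 7 and divides |G| = 14.
Closing under the operation: H = {e, r, r^2, r^3, r^4, r^5, r^6}, so |H| = 7.

7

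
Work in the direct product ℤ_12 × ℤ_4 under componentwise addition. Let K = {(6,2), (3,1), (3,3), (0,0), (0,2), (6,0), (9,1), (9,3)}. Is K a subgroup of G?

|K| = 8 divides |G| = 48, consistent with Lagrange.
K contains the identity, every element's inverse is in K, and K is closed under +: it is a subgroup.

Yes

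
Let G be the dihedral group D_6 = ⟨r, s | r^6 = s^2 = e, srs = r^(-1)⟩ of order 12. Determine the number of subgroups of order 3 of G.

1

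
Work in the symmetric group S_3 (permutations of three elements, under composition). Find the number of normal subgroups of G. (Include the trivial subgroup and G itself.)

3

G has 6 subgroups. Checking conjugation-invariance by order — order 1: 1/1 normal; order 2: 0/3 normal; order 3: 1/1 normal; order 6: 1/1 normal.
Total normal subgroups: 3.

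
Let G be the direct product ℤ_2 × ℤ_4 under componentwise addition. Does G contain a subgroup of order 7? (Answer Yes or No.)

No

7 does not divide |G| = 8, so by Lagrange no subgroup of order 7 exists.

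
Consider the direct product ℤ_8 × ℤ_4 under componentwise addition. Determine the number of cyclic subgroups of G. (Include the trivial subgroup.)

Each element a generates a cyclic subgroup ⟨a⟩; distinct elements may generate the same one (a cyclic group of order d has φ(d) generators).
Cyclic subgroups by order — order 1: 1; order 2: 3; order 4: 6; order 8: 4.
Total: 14.

14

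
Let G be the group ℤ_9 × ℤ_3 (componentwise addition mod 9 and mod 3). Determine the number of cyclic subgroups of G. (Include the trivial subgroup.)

8

A cyclic subgroup of order d is generated by each of its φ(d) elements of order d, so the cyclic subgroups of order d number (#elements of order d)/φ(d).
Cyclic subgroups by order — order 1: 1; order 3: 4; order 9: 3.
Total: 8.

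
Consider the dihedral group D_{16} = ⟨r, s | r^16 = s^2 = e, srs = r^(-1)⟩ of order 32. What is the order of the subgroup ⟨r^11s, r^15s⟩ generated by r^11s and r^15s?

8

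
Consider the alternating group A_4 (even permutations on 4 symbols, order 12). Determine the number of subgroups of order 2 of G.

|G| = 12 and 2 | 12, so subgroups of order 2 are possible by Lagrange.
The subgroups of order 2 are: {e, (1 2)(3 4)}; {e, (1 3)(2 4)}; {e, (1 4)(2 3)}.
So G has 3 subgroups of order 2.

3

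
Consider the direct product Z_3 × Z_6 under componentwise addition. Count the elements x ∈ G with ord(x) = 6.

An element (a,b) has order lcm(ord(a), ord(b)); count pairs with lcm equal to 6.
Enumerating gives 8 such elements.

8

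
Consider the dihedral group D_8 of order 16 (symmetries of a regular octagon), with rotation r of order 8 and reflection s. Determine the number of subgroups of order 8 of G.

|G| = 16 and 8 | 16, so subgroups of order 8 are possible by Lagrange.
The subgroups of order 8 are: {e, r, r^2, r^3, r^4, r^5, r^6, r^7}; {e, r^2, r^4, r^6, s, r^2s, r^4s, r^6s}; {e, r^2, r^4, r^6, rs, r^3s, r^5s, r^7s}.
So G has 3 subgroups of order 8.

3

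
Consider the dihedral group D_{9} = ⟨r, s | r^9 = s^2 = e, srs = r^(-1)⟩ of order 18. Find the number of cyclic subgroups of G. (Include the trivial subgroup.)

A cyclic subgroup of order d is generated by each of its φ(d) elements of order d, so the cyclic subgroups of order d number (#elements of order d)/φ(d).
Cyclic subgroups by order — order 1: 1; order 2: 9; order 3: 1; order 9: 1.
Total: 12.

12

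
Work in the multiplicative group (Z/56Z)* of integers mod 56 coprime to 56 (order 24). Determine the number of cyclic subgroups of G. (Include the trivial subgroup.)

16

Group the elements of G by the cyclic subgroup they generate; each cyclic subgroup of order d accounts for φ(d) elements.
Cyclic subgroups by order — order 1: 1; order 2: 7; order 3: 1; order 6: 7.
Total: 16.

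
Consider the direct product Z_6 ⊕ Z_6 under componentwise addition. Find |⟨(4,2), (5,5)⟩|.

|⟨(4,2)⟩| = 3 and |⟨(5,5)⟩| = 6, so |H| is a multiple of lcm(3, 6) = 6 and divides |G| = 36.
Closing under the operation: H = {(0,0), (0,2), (0,4), (1,1), (1,3), (1,5), (2,0), (2,2), (2,4), (3,1), (3,3), (3,5), (4,0), (4,2), (4,4), (5,1), (5,3), (5,5)}, so |H| = 18.

18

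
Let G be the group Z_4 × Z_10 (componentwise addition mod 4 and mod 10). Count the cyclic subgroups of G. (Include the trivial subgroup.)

12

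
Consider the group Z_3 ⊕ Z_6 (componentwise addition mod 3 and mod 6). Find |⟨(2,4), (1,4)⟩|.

|⟨(2,4)⟩| = 3 and |⟨(1,4)⟩| = 3, so |H| is a multiple of lcm(3, 3) = 3 and divides |G| = 18.
Closing under the operation: H = {(0,0), (0,2), (0,4), (1,0), (1,2), (1,4), (2,0), (2,2), (2,4)}, so |H| = 9.

9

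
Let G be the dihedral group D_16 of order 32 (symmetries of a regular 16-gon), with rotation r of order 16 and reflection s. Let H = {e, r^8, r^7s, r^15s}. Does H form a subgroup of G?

|H| = 4 divides |G| = 32, consistent with Lagrange.
H contains the identity, every element's inverse is in H, and H is closed under ·: it is a subgroup.

Yes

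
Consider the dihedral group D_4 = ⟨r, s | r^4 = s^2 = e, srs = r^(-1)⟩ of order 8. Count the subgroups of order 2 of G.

|G| = 8 and 2 | 8, so subgroups of order 2 are possible by Lagrange.
The subgroups of order 2 are: {e, r^2}; {e, r^2s}; {e, r^3s}; {e, rs}; … (5 in all).
So G has 5 subgroups of order 2.

5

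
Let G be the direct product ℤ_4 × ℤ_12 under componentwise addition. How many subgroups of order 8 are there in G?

|G| = 48 and 8 | 48, so subgroups of order 8 are possible by Lagrange.
The subgroups of order 8 are: {(0,0), (0,3), (0,6), (0,9), (2,0), (2,3), (2,6), (2,9)}; {(0,0), (0,6), (1,0), (1,6), (2,0), (2,6), (3,0), (3,6)}; {(0,0), (0,6), (1,3), (1,9), (2,0), (2,6), (3,3), (3,9)}.
So G has 3 subgroups of order 8.

3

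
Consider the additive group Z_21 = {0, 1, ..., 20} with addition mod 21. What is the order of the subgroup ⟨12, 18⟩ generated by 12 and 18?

|⟨12⟩| = 7 and |⟨18⟩| = 7, so |H| is a multiple of lcm(7, 7) = 7 and divides |G| = 21.
Closing under the operation: H = {0, 3, 6, 9, 12, 15, 18}, so |H| = 7.

7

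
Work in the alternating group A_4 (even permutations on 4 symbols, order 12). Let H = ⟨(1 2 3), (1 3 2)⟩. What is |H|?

|⟨(1 2 3)⟩| = 3 and |⟨(1 3 2)⟩| = 3, so |H| is a multiple of lcm(3, 3) = 3 and divides |G| = 12.
Closing under the operation: H = {e, (1 2 3), (1 3 2)}, so |H| = 3.

3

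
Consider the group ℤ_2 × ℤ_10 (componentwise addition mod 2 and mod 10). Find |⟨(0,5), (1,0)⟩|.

|⟨(0,5)⟩| = 2 and |⟨(1,0)⟩| = 2, so |H| is a multiple of lcm(2, 2) = 2 and divides |G| = 20.
Closing under the operation: H = {(0,0), (0,5), (1,0), (1,5)}, so |H| = 4.

4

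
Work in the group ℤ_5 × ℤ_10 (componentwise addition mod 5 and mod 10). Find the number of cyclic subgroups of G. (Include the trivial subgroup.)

14

A cyclic subgroup of order d is generated by each of its φ(d) elements of order d, so the cyclic subgroups of order d number (#elements of order d)/φ(d).
Cyclic subgroups by order — order 1: 1; order 2: 1; order 5: 6; order 10: 6.
Total: 14.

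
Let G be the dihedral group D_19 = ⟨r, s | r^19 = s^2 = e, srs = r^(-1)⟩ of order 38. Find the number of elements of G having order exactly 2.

19

Enumerating element orders in G gives 19 elements of order 2.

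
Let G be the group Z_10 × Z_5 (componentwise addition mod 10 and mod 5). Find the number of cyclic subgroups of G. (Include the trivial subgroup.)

14

Each element a generates a cyclic subgroup ⟨a⟩; distinct elements may generate the same one (a cyclic group of order d has φ(d) generators).
Cyclic subgroups by order — order 1: 1; order 2: 1; order 5: 6; order 10: 6.
Total: 14.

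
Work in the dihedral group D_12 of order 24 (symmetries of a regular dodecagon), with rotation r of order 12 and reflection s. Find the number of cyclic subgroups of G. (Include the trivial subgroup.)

18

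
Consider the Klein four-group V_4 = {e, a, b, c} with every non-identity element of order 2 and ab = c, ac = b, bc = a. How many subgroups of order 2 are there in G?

3

|G| = 4 and 2 | 4, so subgroups of order 2 are possible by Lagrange.
The subgroups of order 2 are: {e, a}; {e, b}; {e, c}.
So G has 3 subgroups of order 2.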